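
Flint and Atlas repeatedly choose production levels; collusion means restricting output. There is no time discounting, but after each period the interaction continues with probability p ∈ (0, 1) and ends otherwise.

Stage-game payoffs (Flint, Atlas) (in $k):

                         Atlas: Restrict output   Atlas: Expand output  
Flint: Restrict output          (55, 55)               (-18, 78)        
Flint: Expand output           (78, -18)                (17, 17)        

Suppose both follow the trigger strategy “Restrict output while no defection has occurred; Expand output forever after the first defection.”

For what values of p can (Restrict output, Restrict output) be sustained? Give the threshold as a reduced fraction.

23/61

With no time discounting, the continuation probability p plays the role of the discount factor.
Grim-trigger IC: 55/(1−p) ≥ 78 + 17p/(1−p) ⇒ p ≥ (78−55)/(78−17) = 23/61.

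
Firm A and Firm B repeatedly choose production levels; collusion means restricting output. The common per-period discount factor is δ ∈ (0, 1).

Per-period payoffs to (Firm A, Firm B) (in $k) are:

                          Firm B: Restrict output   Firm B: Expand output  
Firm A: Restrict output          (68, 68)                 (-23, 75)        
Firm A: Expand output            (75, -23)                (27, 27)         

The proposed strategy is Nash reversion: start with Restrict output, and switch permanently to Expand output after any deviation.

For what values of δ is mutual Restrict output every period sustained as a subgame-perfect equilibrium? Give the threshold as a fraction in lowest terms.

7/48

Cooperation forever yields 68 each period: 68/(1−δ).
Deviating yields 75 once, then 27 forever: 75 + 27δ/(1−δ).
No profitable deviation requires 68/(1−δ) ≥ 75 + 27δ/(1−δ).
Multiplying by (1−δ): 68 ≥ 75(1−δ) + 27δ = 75 − 48δ.
So 48δ ≥ 7, i.e. δ ≥ 7/48.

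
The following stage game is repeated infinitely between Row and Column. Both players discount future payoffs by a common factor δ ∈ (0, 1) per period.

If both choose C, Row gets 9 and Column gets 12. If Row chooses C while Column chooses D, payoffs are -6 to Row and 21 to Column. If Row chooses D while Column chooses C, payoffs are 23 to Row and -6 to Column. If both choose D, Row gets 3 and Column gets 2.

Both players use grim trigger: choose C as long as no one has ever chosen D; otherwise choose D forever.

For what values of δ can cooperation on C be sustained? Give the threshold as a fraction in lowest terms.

7/10

Row's threshold: (23−9)/(23−3) = 7/10.
Column's threshold: (21−12)/(21−2) = 9/19.
7/10 > 9/19, so Row binds and δ* = 7/10.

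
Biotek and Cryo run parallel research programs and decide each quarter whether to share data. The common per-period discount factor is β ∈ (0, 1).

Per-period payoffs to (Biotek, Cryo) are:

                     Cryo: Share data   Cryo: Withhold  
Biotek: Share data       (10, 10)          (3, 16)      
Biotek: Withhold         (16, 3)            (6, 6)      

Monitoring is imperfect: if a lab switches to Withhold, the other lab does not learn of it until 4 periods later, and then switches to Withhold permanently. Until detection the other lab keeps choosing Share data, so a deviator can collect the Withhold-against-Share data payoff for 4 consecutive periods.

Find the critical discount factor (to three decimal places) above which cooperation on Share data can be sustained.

0.880

A deviator earns 16 for 4 periods, then 6 forever; cooperating earns 10 forever. Multiplying the IC by (1−β):
10 ≥ 16(1−β^4) + 6β^4, so 10·β^4 ≥ 6 and β^4 ≥ 3/5.
β ≥ (3/5)^(1/4) ≈ 0.880.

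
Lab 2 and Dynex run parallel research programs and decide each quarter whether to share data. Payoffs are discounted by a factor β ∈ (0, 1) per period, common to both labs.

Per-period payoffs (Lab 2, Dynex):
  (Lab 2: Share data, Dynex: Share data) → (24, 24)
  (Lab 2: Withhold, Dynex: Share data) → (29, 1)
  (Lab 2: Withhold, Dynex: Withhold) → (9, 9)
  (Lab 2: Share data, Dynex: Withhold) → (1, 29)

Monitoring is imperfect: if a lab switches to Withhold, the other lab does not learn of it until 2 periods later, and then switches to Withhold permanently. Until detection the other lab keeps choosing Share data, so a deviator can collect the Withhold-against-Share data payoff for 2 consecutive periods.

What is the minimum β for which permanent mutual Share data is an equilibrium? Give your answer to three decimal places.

0.500

Deviating for the 2 undetected periods gains 29−24 = 5 per period over cooperation, then loses 24−9 = 15 per period forever once punishment starts.
Gain: 5(1 + β + … + β^1); loss: 15·β^2/(1−β).
No profitable deviation ⇔ 5(1−β^2) ≤ 15·β^2, i.e. β^2 ≥ 5/(5+15) = 1/4.
Hence β ≥ (1/4)^(1/2) ≈ 0.500.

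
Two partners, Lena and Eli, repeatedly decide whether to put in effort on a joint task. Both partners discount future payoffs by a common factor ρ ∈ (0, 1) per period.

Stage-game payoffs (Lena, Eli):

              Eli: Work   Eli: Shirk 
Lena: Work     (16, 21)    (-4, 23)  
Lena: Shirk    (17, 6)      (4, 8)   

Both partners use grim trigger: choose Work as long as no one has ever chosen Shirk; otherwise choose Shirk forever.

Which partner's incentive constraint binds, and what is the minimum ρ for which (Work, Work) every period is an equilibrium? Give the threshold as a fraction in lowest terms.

Lena's threshold: (17−16)/(17−4) = 1/13.
Eli's threshold: (23−21)/(23−8) = 2/15.
1/13 < 2/15, so Eli binds and ρ* = 2/15.

Eli; ρ ≥ 2/15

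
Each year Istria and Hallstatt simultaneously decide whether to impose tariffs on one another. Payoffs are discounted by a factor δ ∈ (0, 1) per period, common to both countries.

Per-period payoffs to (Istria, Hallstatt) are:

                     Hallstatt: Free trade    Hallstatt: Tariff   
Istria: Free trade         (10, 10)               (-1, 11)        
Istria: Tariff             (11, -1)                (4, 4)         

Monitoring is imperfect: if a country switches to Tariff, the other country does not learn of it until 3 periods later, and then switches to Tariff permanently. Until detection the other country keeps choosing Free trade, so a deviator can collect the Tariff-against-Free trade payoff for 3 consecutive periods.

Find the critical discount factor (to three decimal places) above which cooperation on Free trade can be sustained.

0.523

The best deviation is to choose Tariff for all 3 undetected periods, earning 11 each, then 4 forever once detected.
Deviation value: 11(1−δ^3)/(1−δ) + 4δ^3/(1−δ); cooperation value: 10/(1−δ).
IC: 10 ≥ 11(1−δ^3) + 4δ^3 = 11 − 7δ^3.
So δ^3 ≥ 1/7, giving δ ≥ (1/7)^(1/3) ≈ 0.523.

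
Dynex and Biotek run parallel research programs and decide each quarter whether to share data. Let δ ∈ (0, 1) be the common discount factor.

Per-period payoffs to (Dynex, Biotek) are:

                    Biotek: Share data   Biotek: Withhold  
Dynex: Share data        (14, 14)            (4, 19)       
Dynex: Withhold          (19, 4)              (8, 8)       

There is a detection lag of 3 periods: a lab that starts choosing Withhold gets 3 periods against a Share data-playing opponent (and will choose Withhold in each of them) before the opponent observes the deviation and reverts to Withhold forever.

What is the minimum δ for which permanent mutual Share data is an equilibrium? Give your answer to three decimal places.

Deviating for the 3 undetected periods gains 19−14 = 5 per period over cooperation, then loses 14−8 = 6 per period forever once punishment starts.
Gain: 5(1 + δ + … + δ^2); loss: 6·δ^3/(1−δ).
No profitable deviation ⇔ 5(1−δ^3) ≤ 6·δ^3, i.e. δ^3 ≥ 5/(5+6) = 5/11.
Hence δ ≥ (5/11)^(1/3) ≈ 0.769.

0.769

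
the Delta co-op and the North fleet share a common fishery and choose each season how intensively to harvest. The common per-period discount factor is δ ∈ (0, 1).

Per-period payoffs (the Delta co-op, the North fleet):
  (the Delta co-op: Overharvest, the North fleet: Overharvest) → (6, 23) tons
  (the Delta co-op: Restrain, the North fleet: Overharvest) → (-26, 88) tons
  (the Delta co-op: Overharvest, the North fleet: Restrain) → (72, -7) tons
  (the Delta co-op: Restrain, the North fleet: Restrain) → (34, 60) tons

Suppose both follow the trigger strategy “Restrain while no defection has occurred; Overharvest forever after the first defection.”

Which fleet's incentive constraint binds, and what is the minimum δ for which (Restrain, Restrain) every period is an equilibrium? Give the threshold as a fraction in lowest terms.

the Delta co-op; δ ≥ 19/33

For the Delta co-op: deviation gain 72−34 = 38, per-period punishment loss 34−6 = 28. IC gives δ ≥ 38/66 = 19/33.
For the North fleet: gain 28, loss 37 per period, so δ ≥ 28/65.
The tighter constraint is the Delta co-op's, so cooperation needs δ ≥ 19/33.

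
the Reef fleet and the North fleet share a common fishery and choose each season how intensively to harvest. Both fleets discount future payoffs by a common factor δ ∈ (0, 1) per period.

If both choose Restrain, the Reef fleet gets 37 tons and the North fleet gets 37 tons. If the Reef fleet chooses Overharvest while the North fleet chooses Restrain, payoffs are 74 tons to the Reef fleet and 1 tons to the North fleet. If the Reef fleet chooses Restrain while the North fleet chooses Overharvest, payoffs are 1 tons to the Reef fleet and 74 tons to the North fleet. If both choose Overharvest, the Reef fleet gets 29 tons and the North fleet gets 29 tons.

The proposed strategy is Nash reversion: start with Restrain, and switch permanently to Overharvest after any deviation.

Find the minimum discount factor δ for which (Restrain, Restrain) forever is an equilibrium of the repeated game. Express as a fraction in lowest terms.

37/45

37/(1−δ) ≥ 74 + 29δ/(1−δ)
37 ≥ 74 − 45δ
δ ≥ 37/45.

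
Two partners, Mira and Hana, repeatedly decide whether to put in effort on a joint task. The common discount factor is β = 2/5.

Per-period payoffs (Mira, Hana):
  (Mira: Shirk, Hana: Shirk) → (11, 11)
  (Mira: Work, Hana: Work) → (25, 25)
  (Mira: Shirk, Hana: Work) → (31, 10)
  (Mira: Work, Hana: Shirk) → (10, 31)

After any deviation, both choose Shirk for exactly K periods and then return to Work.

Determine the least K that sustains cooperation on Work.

Need Σ_{k=1}^{K} β^k ≥ (31−25)/(25−11) = 0.4286 at β = 2/5.
At K = 1 the sum is 0.4000 < 0.4286; at K = 2 it is 0.5600 ≥ 0.4286.
So the minimum punishment length is K = 2.

2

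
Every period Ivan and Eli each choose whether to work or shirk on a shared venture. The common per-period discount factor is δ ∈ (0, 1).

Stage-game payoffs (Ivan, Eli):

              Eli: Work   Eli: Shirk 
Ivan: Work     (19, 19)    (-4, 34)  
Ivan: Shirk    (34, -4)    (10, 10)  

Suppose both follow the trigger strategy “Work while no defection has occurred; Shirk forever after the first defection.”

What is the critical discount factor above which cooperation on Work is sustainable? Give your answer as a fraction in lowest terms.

Under grim trigger the critical discount factor is (T−C)/(T−P) with T = 34, C = 19, P = 10.
δ* = (34−19)/(34−10) = 15/24 = 5/8.

5/8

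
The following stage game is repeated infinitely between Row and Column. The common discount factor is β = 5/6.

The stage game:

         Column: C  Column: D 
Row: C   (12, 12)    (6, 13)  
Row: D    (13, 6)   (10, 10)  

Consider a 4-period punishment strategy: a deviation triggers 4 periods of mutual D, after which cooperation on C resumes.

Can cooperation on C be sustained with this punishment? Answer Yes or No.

Yes

A one-shot deviation gives 13 now, then 10 for 4 periods, then back to 12.
Gain from deviating: (13−12) today; loss: (12−10) in each of the next 4 periods.
No-deviation condition: (12−10)(β+…+β^4) ≥ 13−12, i.e. β+…+β^4 ≥ 1/2.
At β = 5/6: β+…+β^4 = 2.5887 ≥ 0.5000.
So cooperation is sustainable.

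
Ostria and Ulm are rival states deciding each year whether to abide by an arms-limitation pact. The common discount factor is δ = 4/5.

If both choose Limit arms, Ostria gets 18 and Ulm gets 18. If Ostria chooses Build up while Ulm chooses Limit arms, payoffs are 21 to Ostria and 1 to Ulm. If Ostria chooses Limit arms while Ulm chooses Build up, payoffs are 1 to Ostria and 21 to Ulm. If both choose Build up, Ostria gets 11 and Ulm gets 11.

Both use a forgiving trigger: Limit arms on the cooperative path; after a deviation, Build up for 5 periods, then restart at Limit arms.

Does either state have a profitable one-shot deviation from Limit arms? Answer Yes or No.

No

IC: δ+…+δ^5 ≥ (21−18)/(18−11) = 3/7.
At δ = 4/5: partial sum = 2.6893 ≥ 0.4286. Cooperation sustainable.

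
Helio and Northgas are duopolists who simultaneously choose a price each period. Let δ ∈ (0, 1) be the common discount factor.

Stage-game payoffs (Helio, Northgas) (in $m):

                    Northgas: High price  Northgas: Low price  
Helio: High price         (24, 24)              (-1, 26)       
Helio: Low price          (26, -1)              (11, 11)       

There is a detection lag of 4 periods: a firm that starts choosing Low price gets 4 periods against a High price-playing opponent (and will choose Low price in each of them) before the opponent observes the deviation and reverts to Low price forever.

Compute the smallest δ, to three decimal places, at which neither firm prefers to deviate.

0.604

Deviating for the 4 undetected periods gains 26−24 = 2 per period over cooperation, then loses 24−11 = 13 per period forever once punishment starts.
Gain: 2(1 + δ + … + δ^3); loss: 13·δ^4/(1−δ).
No profitable deviation ⇔ 2(1−δ^4) ≤ 13·δ^4, i.e. δ^4 ≥ 2/(2+13) = 2/15.
Hence δ ≥ (2/15)^(1/4) ≈ 0.604.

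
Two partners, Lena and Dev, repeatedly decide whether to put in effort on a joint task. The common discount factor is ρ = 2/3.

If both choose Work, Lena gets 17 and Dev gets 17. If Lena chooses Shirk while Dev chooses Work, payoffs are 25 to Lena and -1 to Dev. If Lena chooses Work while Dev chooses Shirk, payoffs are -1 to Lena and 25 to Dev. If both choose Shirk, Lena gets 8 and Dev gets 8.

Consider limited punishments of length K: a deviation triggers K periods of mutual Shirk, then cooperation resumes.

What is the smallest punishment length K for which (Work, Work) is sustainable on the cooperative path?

2

IC: ρ(1−ρ^K)/(1−ρ) ≥ (25−17)/(17−8) = 8/9.
With ρ = 2/3: need 1 − ρ^K ≥ 8/9·(1−2/3)/(2/3), i.e. ρ^K ≤ 0.5556.
Since (2/3)^1 = 0.6667 and (2/3)^2 = 0.4444, the smallest such K is 2.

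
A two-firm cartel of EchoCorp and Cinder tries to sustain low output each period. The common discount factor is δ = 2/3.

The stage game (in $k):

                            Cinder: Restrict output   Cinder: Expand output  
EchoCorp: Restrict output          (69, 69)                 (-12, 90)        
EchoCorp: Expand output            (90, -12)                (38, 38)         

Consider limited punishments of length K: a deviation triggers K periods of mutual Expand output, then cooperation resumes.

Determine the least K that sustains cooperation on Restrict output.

2

No profitable deviation requires (69−38)(δ+…+δ^K) ≥ 90−69, i.e. δ+…+δ^K ≥ 21/31 ≈ 0.6774.
With δ = 2/3, the partial sums are K=1: 0.6667, K=2: 1.1111.
K = 2 is the first length at which the sum reaches 0.6774.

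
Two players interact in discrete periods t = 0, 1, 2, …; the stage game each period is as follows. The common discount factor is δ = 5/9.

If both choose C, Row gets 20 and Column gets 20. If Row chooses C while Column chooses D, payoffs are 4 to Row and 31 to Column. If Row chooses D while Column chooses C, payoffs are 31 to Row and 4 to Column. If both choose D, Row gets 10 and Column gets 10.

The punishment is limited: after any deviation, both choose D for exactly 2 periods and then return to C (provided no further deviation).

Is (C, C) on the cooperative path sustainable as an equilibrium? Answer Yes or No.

IC: δ+…+δ^2 ≥ (31−20)/(20−10) = 11/10.
At δ = 5/9: partial sum = 0.8642 < 1.1000. Cooperation not sustainable.

No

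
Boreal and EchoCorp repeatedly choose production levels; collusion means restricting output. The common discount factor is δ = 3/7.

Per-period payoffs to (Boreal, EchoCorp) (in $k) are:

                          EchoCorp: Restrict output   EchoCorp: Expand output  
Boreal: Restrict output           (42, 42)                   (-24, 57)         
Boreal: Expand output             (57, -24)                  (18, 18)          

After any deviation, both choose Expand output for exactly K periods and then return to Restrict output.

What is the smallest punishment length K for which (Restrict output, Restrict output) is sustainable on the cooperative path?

3

No profitable deviation requires (42−18)(δ+…+δ^K) ≥ 57−42, i.e. δ+…+δ^K ≥ 5/8 ≈ 0.6250.
With δ = 3/7, the partial sums are K=1: 0.4286, K=2: 0.6122, K=3: 0.6910.
K = 3 is the first length at which the sum reaches 0.6250.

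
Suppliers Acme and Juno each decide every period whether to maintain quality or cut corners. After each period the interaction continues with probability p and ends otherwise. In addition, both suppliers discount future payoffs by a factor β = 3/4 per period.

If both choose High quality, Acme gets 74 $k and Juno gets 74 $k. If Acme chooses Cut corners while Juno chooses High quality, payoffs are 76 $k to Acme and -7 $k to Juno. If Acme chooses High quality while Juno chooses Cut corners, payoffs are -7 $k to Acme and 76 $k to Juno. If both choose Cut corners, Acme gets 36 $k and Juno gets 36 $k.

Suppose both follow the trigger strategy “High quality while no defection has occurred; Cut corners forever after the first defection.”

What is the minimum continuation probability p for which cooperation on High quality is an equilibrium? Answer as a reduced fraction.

1/15

Expected continuation weight on next period's payoff is β·p = 3/4·p, which plays the role of the discount factor.
Cooperation requires 3/4·p ≥ (76−74)/(76−36) = 1/20, hence p ≥ 1/15.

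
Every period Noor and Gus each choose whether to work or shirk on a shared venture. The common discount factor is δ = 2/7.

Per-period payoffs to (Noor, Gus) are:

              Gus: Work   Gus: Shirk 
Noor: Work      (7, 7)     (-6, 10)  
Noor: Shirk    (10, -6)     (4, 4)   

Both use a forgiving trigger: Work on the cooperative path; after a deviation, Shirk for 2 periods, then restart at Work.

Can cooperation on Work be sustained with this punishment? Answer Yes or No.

No

A one-shot deviation gives 10 now, then 4 for 2 periods, then back to 7.
Gain from deviating: (10−7) today; loss: (7−4) in each of the next 2 periods.
No-deviation condition: (7−4)(δ+…+δ^2) ≥ 10−7, i.e. δ+…+δ^2 ≥ 1.
At δ = 2/7: δ+…+δ^2 = 0.3673 < 1.0000.
So cooperation is not sustainable.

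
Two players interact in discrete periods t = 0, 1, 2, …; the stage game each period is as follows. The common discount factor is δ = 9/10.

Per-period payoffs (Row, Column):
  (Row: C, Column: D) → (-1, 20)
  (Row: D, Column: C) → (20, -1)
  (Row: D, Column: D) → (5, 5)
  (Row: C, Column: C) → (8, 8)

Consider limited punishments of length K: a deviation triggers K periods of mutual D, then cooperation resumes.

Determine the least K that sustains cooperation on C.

Need Σ_{k=1}^{K} δ^k ≥ (20−8)/(8−5) = 4.0000 at δ = 9/10.
At K = 5 the sum is 3.6856 < 4.0000; at K = 6 it is 4.2170 ≥ 4.0000.
So the minimum punishment length is K = 6.

6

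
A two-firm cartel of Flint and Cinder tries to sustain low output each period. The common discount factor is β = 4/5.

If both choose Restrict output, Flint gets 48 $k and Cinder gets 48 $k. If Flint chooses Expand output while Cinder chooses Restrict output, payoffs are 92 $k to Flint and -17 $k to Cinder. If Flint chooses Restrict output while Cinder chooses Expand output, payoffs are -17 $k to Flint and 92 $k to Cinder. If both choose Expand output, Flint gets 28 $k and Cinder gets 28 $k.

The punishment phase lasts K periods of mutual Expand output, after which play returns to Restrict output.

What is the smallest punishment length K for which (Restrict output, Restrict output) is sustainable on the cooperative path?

IC: β(1−β^K)/(1−β) ≥ (92−48)/(48−28) = 11/5.
With β = 4/5: need 1 − β^K ≥ 11/5·(1−4/5)/(4/5), i.e. β^K ≤ 0.4500.
Since (4/5)^3 = 0.5120 and (4/5)^4 = 0.4096, the smallest such K is 4.

4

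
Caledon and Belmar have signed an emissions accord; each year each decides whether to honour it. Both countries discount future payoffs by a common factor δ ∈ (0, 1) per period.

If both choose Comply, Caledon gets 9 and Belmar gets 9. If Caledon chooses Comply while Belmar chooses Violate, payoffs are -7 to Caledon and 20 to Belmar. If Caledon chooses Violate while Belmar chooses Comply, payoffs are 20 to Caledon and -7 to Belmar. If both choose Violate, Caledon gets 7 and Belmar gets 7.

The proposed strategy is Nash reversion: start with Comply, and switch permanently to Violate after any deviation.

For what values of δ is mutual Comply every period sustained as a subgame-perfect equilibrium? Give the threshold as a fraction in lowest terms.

9/(1−δ) ≥ 20 + 7δ/(1−δ)
9 ≥ 20 − 13δ
δ ≥ 11/13.

11/13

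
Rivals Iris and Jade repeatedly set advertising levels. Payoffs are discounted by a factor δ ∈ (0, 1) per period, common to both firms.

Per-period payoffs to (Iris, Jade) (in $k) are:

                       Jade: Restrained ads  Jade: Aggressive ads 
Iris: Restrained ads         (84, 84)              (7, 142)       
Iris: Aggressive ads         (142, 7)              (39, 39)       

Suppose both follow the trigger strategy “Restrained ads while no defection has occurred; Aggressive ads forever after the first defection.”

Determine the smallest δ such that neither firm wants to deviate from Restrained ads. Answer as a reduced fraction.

58/103

One-period gain from deviating is 142 − 84 = 58. The loss is 84 − 39 = 45 in every subsequent period, with present value 45·δ/(1−δ).
Deviation is unprofitable when 45·δ/(1−δ) ≥ 58, i.e. δ/(1−δ) ≥ 58/45.
Equivalently δ ≥ 58/(58+45) = 58/103.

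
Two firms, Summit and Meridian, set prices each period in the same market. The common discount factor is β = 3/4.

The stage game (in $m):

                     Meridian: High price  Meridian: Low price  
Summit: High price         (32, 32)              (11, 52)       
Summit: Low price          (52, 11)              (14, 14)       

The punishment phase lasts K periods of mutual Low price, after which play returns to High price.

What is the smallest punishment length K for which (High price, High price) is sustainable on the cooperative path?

No profitable deviation requires (32−14)(β+…+β^K) ≥ 52−32, i.e. β+…+β^K ≥ 10/9 ≈ 1.1111.
With β = 3/4, the partial sums are K=1: 0.7500, K=2: 1.3125.
K = 2 is the first length at which the sum reaches 1.1111.

2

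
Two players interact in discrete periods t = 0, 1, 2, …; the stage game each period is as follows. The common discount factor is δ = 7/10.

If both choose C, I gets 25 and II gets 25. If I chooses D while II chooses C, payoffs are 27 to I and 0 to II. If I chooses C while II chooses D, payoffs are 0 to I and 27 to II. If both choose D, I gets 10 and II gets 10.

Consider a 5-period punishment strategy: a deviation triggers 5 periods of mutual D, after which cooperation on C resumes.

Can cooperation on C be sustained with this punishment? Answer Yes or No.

Comparing payoff streams over the 6 periods until play realigns: cooperate → 25(1+δ+…+δ^5); deviate → 27 + 10(δ+…+δ^5).
Cooperation is sustained iff (25−10)(δ+…+δ^5) ≥ 27−25.
δ+…+δ^5 = 7/10·(1−(7/10)^5)/(1−7/10) = 1.9412, and (27−25)/(25−10) = 0.1333.
1.9412 ≥ 0.1333, so cooperation is sustainable.

Yes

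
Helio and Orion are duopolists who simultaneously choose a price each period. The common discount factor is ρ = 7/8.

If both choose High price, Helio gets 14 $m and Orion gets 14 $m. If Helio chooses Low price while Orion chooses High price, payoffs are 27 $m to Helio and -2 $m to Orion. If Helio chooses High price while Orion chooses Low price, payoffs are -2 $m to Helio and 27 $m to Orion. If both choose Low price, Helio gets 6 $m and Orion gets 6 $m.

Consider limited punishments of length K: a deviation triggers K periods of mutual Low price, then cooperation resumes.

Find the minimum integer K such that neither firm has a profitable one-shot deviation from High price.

2

IC: ρ(1−ρ^K)/(1−ρ) ≥ (27−14)/(14−6) = 13/8.
With ρ = 7/8: need 1 − ρ^K ≥ 13/8·(1−7/8)/(7/8), i.e. ρ^K ≤ 0.7679.
Since (7/8)^1 = 0.8750 and (7/8)^2 = 0.7656, the smallest such K is 2.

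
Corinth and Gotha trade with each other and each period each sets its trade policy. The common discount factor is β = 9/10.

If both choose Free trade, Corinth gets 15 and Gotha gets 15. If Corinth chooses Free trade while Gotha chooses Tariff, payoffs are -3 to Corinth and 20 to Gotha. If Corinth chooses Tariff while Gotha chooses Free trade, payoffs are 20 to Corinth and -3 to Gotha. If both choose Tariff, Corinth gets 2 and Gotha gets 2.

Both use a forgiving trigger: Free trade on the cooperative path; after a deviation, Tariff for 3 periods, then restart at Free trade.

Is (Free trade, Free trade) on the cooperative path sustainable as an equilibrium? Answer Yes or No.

Comparing payoff streams over the 4 periods until play realigns: cooperate → 15(1+β+…+β^3); deviate → 20 + 2(β+…+β^3).
Cooperation is sustained iff (15−2)(β+…+β^3) ≥ 20−15.
β+…+β^3 = 9/10·(1−(9/10)^3)/(1−9/10) = 2.4390, and (20−15)/(15−2) = 0.3846.
2.4390 ≥ 0.3846, so cooperation is sustainable.

Yes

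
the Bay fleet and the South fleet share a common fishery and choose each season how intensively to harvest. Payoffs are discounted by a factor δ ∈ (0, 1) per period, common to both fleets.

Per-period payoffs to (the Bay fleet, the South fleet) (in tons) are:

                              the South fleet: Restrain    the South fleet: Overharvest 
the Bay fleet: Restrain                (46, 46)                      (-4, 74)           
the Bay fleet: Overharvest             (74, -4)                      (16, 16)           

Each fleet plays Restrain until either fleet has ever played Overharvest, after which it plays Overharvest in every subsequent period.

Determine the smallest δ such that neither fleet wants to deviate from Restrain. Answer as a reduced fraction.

One-period gain from deviating is 74 − 46 = 28. The loss is 46 − 16 = 30 in every subsequent period, with present value 30·δ/(1−δ).
Deviation is unprofitable when 30·δ/(1−δ) ≥ 28, i.e. δ/(1−δ) ≥ 14/15.
Equivalently δ ≥ 28/(28+30) = 14/29.

14/29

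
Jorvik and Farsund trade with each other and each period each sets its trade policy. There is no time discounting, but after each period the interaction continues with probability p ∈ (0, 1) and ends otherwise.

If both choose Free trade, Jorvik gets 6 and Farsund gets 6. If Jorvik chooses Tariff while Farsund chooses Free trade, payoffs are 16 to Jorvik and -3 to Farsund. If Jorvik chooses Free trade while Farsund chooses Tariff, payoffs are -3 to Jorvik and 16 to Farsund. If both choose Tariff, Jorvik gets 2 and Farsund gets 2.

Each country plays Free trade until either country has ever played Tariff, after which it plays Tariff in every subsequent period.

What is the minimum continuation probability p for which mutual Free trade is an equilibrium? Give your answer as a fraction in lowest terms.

5/7

With no time discounting, the continuation probability p plays the role of the discount factor.
Grim-trigger IC: 6/(1−p) ≥ 16 + 2p/(1−p) ⇒ p ≥ (16−6)/(16−2) = 5/7.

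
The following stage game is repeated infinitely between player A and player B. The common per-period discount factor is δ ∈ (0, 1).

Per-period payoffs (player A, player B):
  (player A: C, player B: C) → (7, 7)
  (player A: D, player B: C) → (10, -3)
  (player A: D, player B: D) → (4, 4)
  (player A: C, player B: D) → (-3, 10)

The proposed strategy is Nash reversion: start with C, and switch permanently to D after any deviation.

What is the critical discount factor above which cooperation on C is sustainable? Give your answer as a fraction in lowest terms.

1/2

7/(1−δ) ≥ 10 + 4δ/(1−δ)
7 ≥ 10 − 6δ
δ ≥ 3/6 = 1/2.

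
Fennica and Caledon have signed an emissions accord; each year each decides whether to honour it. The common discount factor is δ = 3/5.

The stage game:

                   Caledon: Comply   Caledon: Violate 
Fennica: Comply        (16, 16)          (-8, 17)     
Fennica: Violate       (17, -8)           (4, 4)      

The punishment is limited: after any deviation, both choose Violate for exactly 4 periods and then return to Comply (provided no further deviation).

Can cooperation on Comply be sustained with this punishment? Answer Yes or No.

IC: δ+…+δ^4 ≥ (17−16)/(16−4) = 1/12.
At δ = 3/5: partial sum = 1.3056 ≥ 0.0833. Cooperation sustainable.

Yes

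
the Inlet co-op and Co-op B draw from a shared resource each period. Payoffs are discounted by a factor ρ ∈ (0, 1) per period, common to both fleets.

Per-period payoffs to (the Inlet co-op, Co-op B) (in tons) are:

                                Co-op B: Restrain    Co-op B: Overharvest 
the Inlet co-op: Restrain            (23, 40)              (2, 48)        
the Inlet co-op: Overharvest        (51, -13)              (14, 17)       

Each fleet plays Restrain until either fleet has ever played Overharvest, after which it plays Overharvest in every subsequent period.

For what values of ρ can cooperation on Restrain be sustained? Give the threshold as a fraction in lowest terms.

For the Inlet co-op: deviation gain 51−23 = 28, per-period punishment loss 23−14 = 9. IC gives ρ ≥ 28/37.
For Co-op B: gain 8, loss 23 per period, so ρ ≥ 8/31.
The tighter constraint is the Inlet co-op's, so cooperation needs ρ ≥ 28/37.

28/37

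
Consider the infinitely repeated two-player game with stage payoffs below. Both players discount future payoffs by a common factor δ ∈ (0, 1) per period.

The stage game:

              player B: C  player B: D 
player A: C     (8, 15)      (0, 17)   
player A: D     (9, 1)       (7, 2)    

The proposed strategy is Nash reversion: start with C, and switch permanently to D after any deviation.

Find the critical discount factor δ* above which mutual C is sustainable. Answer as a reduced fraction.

player A: cooperation gives 8 each period; deviation gives 9 once then 7 forever.
  8/(1−δ) ≥ 9 + 7δ/(1−δ) ⇒ δ ≥ 1/2.
player B: cooperation gives 15 each period; deviation gives 17 once then 2 forever.
  δ ≥ 2/15.
Both must hold, so the binding constraint is player A's: δ ≥ 1/2.

1/2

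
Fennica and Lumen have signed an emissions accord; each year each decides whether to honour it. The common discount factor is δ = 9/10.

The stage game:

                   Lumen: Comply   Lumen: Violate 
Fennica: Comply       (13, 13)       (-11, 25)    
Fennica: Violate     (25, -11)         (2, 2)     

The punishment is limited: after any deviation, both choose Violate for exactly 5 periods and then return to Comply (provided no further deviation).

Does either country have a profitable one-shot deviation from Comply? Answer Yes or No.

A one-shot deviation gives 25 now, then 2 for 5 periods, then back to 13.
Gain from deviating: (25−13) today; loss: (13−2) in each of the next 5 periods.
No-deviation condition: (13−2)(δ+…+δ^5) ≥ 25−13, i.e. δ+…+δ^5 ≥ 12/11.
At δ = 9/10: δ+…+δ^5 = 3.6856 ≥ 1.0909.
So cooperation is sustainable.

No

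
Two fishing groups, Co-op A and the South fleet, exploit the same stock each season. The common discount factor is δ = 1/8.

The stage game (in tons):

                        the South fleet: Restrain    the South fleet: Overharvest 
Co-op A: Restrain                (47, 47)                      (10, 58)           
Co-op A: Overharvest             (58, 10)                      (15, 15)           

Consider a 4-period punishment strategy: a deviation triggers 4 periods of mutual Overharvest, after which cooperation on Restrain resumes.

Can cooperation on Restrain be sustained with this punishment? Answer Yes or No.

A one-shot deviation gives 58 now, then 15 for 4 periods, then back to 47.
Gain from deviating: (58−47) today; loss: (47−15) in each of the next 4 periods.
No-deviation condition: (47−15)(δ+…+δ^4) ≥ 58−47, i.e. δ+…+δ^4 ≥ 11/32.
At δ = 1/8: δ+…+δ^4 = 0.1428 < 0.3438.
So cooperation is not sustainable.

No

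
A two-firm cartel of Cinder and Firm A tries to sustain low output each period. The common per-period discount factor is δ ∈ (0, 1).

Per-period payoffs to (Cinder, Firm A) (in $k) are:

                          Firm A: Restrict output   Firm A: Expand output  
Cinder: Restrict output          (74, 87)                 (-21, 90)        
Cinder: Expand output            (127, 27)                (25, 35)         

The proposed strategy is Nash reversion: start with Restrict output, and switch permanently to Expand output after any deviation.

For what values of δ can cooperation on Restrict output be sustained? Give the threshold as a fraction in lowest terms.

For Cinder: deviation gain 127−74 = 53, per-period punishment loss 74−25 = 49. IC gives δ ≥ 53/102.
For Firm A: gain 3, loss 52 per period, so δ ≥ 3/55.
The tighter constraint is Cinder's, so cooperation needs δ ≥ 53/102.

53/102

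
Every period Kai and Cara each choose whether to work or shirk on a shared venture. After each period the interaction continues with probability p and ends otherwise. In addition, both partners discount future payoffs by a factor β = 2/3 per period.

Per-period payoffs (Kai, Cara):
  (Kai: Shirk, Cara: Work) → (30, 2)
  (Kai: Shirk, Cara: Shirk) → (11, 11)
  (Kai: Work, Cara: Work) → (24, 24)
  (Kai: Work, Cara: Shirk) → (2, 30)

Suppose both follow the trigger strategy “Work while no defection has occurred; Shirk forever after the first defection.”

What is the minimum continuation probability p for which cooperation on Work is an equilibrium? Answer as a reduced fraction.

9/19

With continuation probability p and discount β, the effective per-period discount factor is βp.
Grim-trigger IC: βp ≥ (30−24)/(30−11) = 6/19.
So p ≥ (6/19)/(2/3) = 9/19.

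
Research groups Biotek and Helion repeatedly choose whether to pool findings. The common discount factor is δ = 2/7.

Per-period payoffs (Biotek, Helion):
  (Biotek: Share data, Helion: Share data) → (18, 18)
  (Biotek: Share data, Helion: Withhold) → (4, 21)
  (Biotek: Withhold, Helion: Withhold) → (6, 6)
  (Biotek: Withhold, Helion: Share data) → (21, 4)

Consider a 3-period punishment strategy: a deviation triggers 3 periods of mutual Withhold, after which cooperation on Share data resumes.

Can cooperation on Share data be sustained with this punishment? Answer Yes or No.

Yes

IC: δ+…+δ^3 ≥ (21−18)/(18−6) = 1/4.
At δ = 2/7: partial sum = 0.3907 ≥ 0.2500. Cooperation sustainable.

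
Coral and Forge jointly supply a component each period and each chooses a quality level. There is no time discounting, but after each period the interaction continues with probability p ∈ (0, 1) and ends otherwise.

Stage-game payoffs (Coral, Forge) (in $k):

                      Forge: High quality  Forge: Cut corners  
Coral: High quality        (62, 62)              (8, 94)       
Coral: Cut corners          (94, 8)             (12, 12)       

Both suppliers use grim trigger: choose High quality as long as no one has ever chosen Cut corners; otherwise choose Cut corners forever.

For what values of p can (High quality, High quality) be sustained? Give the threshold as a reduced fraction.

Expected cooperation value is 62 + p·62 + p²·62 + … = 62/(1−p); deviation gives 94 + p·12/(1−p).
62 ≥ 94(1−p) + 12p ⇒ 82p ≥ 32 ⇒ p ≥ 32/82 = 16/41.

16/41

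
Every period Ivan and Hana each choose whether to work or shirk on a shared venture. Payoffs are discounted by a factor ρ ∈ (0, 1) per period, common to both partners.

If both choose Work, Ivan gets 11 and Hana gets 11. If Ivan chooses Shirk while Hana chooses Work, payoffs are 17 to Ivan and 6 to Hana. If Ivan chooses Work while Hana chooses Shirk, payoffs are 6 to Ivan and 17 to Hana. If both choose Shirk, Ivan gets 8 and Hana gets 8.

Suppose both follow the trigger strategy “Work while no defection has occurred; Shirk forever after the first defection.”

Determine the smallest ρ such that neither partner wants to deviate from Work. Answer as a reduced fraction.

2/3

Cooperation forever yields 11 each period: 11/(1−ρ).
Deviating yields 17 once, then 8 forever: 17 + 8ρ/(1−ρ).
No profitable deviation requires 11/(1−ρ) ≥ 17 + 8ρ/(1−ρ).
Multiplying by (1−ρ): 11 ≥ 17(1−ρ) + 8ρ = 17 − 9ρ.
So 9ρ ≥ 6, i.e. ρ ≥ 6/9 = 2/3.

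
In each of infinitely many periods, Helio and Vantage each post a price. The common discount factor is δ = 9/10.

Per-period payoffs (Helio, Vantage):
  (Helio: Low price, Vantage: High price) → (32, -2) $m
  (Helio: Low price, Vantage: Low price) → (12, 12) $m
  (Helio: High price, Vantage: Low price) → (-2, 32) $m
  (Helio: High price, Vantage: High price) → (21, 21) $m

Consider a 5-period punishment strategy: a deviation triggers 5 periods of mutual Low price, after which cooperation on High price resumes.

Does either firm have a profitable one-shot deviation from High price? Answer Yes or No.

No

A one-shot deviation gives 32 now, then 12 for 5 periods, then back to 21.
Gain from deviating: (32−21) today; loss: (21−12) in each of the next 5 periods.
No-deviation condition: (21−12)(δ+…+δ^5) ≥ 32−21, i.e. δ+…+δ^5 ≥ 11/9.
At δ = 9/10: δ+…+δ^5 = 3.6856 ≥ 1.2222.
So cooperation is sustainable.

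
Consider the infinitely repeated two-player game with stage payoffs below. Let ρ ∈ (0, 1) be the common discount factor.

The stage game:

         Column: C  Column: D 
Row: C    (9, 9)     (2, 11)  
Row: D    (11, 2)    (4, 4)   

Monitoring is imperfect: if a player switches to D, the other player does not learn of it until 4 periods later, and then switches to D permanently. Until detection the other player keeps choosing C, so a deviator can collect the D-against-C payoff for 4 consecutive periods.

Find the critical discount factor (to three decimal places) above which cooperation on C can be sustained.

Deviating for the 4 undetected periods gains 11−9 = 2 per period over cooperation, then loses 9−4 = 5 per period forever once punishment starts.
Gain: 2(1 + ρ + … + ρ^3); loss: 5·ρ^4/(1−ρ).
No profitable deviation ⇔ 2(1−ρ^4) ≤ 5·ρ^4, i.e. ρ^4 ≥ 2/(2+5) = 2/7.
Hence ρ ≥ (2/7)^(1/4) ≈ 0.731.

0.731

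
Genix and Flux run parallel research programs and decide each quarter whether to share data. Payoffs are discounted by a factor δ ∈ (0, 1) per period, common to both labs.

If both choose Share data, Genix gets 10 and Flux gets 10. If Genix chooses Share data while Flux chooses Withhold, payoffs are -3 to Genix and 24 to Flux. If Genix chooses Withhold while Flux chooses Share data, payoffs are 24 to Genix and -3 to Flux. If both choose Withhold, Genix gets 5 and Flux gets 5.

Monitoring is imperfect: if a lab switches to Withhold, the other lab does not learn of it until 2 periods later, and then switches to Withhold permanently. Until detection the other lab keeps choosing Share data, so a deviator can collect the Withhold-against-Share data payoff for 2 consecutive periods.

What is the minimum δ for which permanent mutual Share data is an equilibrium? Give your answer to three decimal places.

0.858

The best deviation is to choose Withhold for all 2 undetected periods, earning 24 each, then 5 forever once detected.
Deviation value: 24(1−δ^2)/(1−δ) + 5δ^2/(1−δ); cooperation value: 10/(1−δ).
IC: 10 ≥ 24(1−δ^2) + 5δ^2 = 24 − 19δ^2.
So δ^2 ≥ 14/19, giving δ ≥ (14/19)^(1/2) ≈ 0.858.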